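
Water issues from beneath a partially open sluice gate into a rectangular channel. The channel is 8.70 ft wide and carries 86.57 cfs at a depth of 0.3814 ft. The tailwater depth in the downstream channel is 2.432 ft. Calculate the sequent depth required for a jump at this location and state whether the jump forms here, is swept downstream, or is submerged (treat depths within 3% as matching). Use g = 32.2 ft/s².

y₂ = 3.829 ft; the jump is swept downstream

q = Q/b = 86.57/8.70 = 9.951 ft²/s; V₁ = q/y₁ = 26.09 ft/s. Fr₁ = V₁/√(g·y₁) = 7.445.
Sequent-depth ratio: y₂/y₁ = ½[√(1 + 8Fr₁²) − 1] = ½[√444.39 − 1] = 10.04.
y₂ = 10.04 × 0.3814 = 3.829 ft.
Tailwater y_tw = 2.432 ft: y_tw < y₂, so the jump is swept downstream.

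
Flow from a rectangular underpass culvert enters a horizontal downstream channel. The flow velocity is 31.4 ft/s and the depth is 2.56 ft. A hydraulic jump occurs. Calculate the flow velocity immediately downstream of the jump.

Fr₁ = V₁/√(g·y₁) = 31.4/√(32.2×2.56) = 3.46.
By Bélanger, y₂/y₁ = ½[√(1 + 8Fr₁²) − 1] = ½[√96.69 − 1] = 4.42.
y₂ = 4.42 × 2.56 = 11.3 ft.
q = V₁·y₁ = 31.4 × 2.56 = 80.4 ft²/s.
V₂ = q/y₂ = 80.4/11.3 = 7.11 ft/s.

V₂ = 7.11 ft/s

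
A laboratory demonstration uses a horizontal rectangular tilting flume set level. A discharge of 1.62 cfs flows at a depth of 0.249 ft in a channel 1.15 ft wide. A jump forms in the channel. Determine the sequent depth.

q = Q/b = 1.62/1.15 = 1.41 ft²/s; V₁ = q/y₁ = 5.66 ft/s. Fr₁ = V₁/√(g·y₁) = 2.00.
Bélanger equation: y₂/y₁ = ½[√(1 + 8Fr₁²) − 1] = ½[√32.94 − 1] = 2.37.
y₂ = 2.37 × 0.249 = 0.590 ft.

y₂ = 0.590 ft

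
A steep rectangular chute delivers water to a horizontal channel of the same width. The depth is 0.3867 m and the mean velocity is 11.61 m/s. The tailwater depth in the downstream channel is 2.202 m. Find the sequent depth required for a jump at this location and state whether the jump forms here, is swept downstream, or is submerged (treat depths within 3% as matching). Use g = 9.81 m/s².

Fr₁ = V₁/√(g·y₁) = 11.61/√(9.81×0.3867) = 5.961.
Sequent-depth ratio: y₂/y₁ = ½[√(1 + 8Fr₁²) − 1] = ½[√285.26 − 1] = 7.945.
y₂ = 7.945 × 0.3867 = 3.072 m.
Tailwater y_tw = 2.202 m: y_tw < y₂, so the jump is swept downstream.

y₂ = 3.072 m; the jump is swept downstream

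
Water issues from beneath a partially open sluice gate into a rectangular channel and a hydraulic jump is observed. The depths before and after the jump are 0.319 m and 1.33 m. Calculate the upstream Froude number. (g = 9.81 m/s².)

Fr₁ = 3.28

For a rectangular channel the momentum equation gives q² = ½·g·y₁·y₂·(y₁ + y₂) = ½×9.81×0.319×1.33×1.65 = 3.43.
q = √3.43 = 1.85 m²/s.
V₁ = q/y₁ = 5.81 m/s; Fr₁ = V₁/√(g·y₁) = 3.28.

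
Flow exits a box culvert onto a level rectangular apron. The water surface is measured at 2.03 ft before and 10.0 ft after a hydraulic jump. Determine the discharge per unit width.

q = 62.7 ft²/s

For a rectangular channel the momentum equation gives q² = ½·g·y₁·y₂·(y₁ + y₂) = ½×32.2×2.03×10.0×12.0 = 3932.
q = √3932 = 62.7 ft²/s.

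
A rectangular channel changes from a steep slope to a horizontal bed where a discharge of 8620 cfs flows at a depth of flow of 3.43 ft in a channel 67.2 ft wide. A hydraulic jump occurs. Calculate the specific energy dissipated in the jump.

q = Q/b = 8620/67.2 = 128 ft²/s; V₁ = q/y₁ = 37.4 ft/s. Fr₁ = V₁/√(g·y₁) = 3.56.
Sequent-depth ratio: y₂/y₁ = ½[√(1 + 8Fr₁²) − 1] = ½[√102.3 − 1] = 4.56.
y₂ = 4.56 × 3.43 = 15.6 ft.
Head loss: ΔE = (y₂ − y₁)³/(4y₁y₂) = (15.6 − 3.43)³/(4×3.43×15.6) = 1817/214 = 8.47 ft.

ΔE = 8.47 ft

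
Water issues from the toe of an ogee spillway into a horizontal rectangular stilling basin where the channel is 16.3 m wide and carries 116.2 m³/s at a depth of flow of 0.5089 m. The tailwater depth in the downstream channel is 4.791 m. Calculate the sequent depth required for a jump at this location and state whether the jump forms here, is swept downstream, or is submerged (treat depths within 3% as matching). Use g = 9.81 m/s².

q = Q/b = 116.2/16.3 = 7.129 m²/s; V₁ = q/y₁ = 14.01 m/s. Fr₁ = V₁/√(g·y₁) = 6.270.
By Bélanger, y₂/y₁ = ½[√(1 + 8Fr₁²) − 1] = ½[√315.46 − 1] = 8.381.
y₂ = 8.381 × 0.5089 = 4.265 m.
Tailwater y_tw = 4.791 m: y_tw > y₂, so the jump is submerged.

y₂ = 4.265 m; the jump is submerged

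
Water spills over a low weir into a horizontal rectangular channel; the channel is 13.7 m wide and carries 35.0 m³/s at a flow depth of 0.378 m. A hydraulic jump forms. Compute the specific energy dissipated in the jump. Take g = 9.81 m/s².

ΔE = 0.894 m

q = Q/b = 35.0/13.7 = 2.55 m²/s; V₁ = q/y₁ = 6.76 m/s. Fr₁ = V₁/√(g·y₁) = 3.51.
Sequent-depth ratio: y₂/y₁ = ½[√(1 + 8Fr₁²) − 1] = ½[√99.55 − 1] = 4.49.
y₂ = 4.49 × 0.378 = 1.70 m.
Head loss: ΔE = (y₂ − y₁)³/(4y₁y₂) = (1.70 − 0.378)³/(4×0.378×1.70) = 2.29/2.57 = 0.894 m.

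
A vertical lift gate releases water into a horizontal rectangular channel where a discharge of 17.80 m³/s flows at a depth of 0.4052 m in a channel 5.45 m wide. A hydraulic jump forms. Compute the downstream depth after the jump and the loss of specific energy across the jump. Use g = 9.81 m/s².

q = Q/b = 17.80/5.45 = 3.266 m²/s; V₁ = q/y₁ = 8.060 m/s. Fr₁ = V₁/√(g·y₁) = 4.043.
By Bélanger, y₂/y₁ = ½[√(1 + 8Fr₁²) − 1] = ½[√131.76 − 1] = 5.239.
y₂ = 5.239 × 0.4052 = 2.123 m.
Head loss: ΔE = (y₂ − y₁)³/(4y₁y₂) = (2.123 − 0.4052)³/(4×0.4052×2.123) = 5.068/3.441 = 1.473 m.

y₂ = 2.123 m; ΔE = 1.473 m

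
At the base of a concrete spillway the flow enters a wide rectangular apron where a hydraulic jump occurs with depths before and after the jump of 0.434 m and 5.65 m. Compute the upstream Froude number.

Fr₁ = 9.55

For a rectangular channel the momentum equation gives q² = ½·g·y₁·y₂·(y₁ + y₂) = ½×9.81×0.434×5.65×6.08 = 73.2.
q = √73.2 = 8.55 m²/s.
V₁ = q/y₁ = 19.7 m/s; Fr₁ = V₁/√(g·y₁) = 9.55.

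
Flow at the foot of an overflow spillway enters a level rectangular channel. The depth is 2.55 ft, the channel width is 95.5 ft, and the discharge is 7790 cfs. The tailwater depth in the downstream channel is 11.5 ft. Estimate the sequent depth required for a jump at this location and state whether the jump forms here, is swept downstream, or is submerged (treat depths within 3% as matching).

y₂ = 11.5 ft; the jump forms here

q = Q/b = 7790/95.5 = 81.6 ft²/s; V₁ = q/y₁ = 32.0 ft/s. Fr₁ = V₁/√(g·y₁) = 3.53.
By Bélanger, y₂/y₁ = ½[√(1 + 8Fr₁²) − 1] = ½[√100.7 − 1] = 4.52.
y₂ = 4.52 × 2.55 = 11.5 ft.
Tailwater y_tw = 11.5 ft: y_tw ≈ y₂, so the jump forms here.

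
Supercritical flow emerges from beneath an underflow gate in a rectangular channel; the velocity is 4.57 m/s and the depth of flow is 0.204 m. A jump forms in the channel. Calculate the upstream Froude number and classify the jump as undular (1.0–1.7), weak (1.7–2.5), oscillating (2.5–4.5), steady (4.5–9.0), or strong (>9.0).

Fr₁ = V₁/√(g·y₁) = 4.57/√(9.81×0.204) = 3.23.
Fr₁ = 3.23 lies in the oscillating range.

Fr₁ = 3.23; oscillating jump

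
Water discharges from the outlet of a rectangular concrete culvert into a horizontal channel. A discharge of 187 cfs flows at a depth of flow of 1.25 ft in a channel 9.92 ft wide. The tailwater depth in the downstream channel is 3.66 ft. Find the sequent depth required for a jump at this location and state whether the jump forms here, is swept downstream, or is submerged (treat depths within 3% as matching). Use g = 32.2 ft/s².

y₂ = 3.62 ft; the jump forms here

q = Q/b = 187/9.92 = 18.9 ft²/s; V₁ = q/y₁ = 15.1 ft/s. Fr₁ = V₁/√(g·y₁) = 2.38.
By Bélanger, y₂/y₁ = ½[√(1 + 8Fr₁²) − 1] = ½[√46.20 − 1] = 2.90.
y₂ = 2.90 × 1.25 = 3.62 ft.
Tailwater y_tw = 3.66 ft: y_tw ≈ y₂, so the jump forms here.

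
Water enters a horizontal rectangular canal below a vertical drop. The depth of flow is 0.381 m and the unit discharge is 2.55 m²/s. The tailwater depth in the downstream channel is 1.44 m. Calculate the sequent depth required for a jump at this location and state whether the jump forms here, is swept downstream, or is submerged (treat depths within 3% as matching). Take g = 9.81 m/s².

y₂ = 1.68 m; the jump is swept downstream

V₁ = q/y₁ = 2.55/0.381 = 6.69 m/s. Fr₁ = V₁/√(g·y₁) = 6.69/√(9.81×0.381) = 3.46.
Bélanger equation: y₂/y₁ = ½[√(1 + 8Fr₁²) − 1] = ½[√96.88 − 1] = 4.42.
y₂ = 4.42 × 0.381 = 1.68 m.
Tailwater y_tw = 1.44 m: y_tw < y₂, so the jump is swept downstream.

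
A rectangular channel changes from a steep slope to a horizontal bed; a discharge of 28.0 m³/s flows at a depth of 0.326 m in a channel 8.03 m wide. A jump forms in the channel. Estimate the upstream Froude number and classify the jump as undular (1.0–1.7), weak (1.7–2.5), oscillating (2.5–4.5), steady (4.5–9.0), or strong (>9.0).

q = Q/b = 28.0/8.03 = 3.49 m²/s; V₁ = q/y₁ = 10.7 m/s. Fr₁ = V₁/√(g·y₁) = 5.98.
Fr₁ = 5.98 lies in the steady range.

Fr₁ = 5.98; steady jump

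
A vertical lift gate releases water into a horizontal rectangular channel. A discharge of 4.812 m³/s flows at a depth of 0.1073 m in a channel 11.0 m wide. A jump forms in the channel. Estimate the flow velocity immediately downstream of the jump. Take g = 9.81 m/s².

q = Q/b = 4.812/11.0 = 0.4375 m²/s; V₁ = q/y₁ = 4.077 m/s. Fr₁ = V₁/√(g·y₁) = 3.974.
Conjugate-depth relation: y₂/y₁ = ½[√(1 + 8Fr₁²) − 1] = ½[√127.32 − 1] = 5.142.
y₂ = 5.142 × 0.1073 = 0.5517 m.
V₂ = q/y₂ = 0.4375/0.5517 = 0.7929 m/s.

V₂ = 0.7929 m/s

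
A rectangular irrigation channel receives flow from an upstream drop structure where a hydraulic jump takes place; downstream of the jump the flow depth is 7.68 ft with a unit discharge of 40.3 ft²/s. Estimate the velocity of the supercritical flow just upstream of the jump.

V₂ = q/y₂ = 40.3/7.68 = 5.25 ft/s; Fr₂ = V₂/√(g·y₂) = 0.334.
Applying the sequent-depth relation in reverse, y₁/y₂ = ½[√(1 + 8Fr₂²) − 1] = ½[√1.891 − 1] = 0.188.
y₁ = 0.188 × 7.68 = 1.44 ft.
V₁ = q/y₁ = 40.3/1.44 = 28.0 ft/s.

V₁ = 28.0 ft/s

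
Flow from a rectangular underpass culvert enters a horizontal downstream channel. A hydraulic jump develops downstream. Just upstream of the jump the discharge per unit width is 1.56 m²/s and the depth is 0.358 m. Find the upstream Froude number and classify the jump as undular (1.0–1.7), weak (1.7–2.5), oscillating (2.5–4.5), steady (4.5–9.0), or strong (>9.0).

V₁ = q/y₁ = 1.56/0.358 = 4.36 m/s. Fr₁ = V₁/√(g·y₁) = 4.36/√(9.81×0.358) = 2.33.
Fr₁ = 2.33 lies in the weak range.

Fr₁ = 2.33; weak jump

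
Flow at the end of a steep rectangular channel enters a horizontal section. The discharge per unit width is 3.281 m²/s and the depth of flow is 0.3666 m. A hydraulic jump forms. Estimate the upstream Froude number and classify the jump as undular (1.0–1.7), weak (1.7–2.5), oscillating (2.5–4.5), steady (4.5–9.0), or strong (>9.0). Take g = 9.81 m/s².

Fr₁ = 4.719; steady jump

V₁ = q/y₁ = 3.281/0.3666 = 8.950 m/s. Fr₁ = V₁/√(g·y₁) = 8.950/√(9.81×0.3666) = 4.719.
Fr₁ = 4.719 lies in the steady range.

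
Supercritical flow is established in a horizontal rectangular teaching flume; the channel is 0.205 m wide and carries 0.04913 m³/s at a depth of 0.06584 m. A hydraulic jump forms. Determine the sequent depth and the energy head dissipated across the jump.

y₂ = 0.3901 m; ΔE = 0.3318 m

q = Q/b = 0.04913/0.205 = 0.2397 m²/s; V₁ = q/y₁ = 3.640 m/s. Fr₁ = V₁/√(g·y₁) = 4.529.
From the momentum equation for a rectangular channel, y₂/y₁ = ½[√(1 + 8Fr₁²) − 1] = ½[√165.11 − 1] = 5.925.
y₂ = 5.925 × 0.06584 = 0.3901 m.
Head loss: ΔE = (y₂ − y₁)³/(4y₁y₂) = (0.3901 − 0.06584)³/(4×0.06584×0.3901) = 0.03409/0.1027 = 0.3318 m.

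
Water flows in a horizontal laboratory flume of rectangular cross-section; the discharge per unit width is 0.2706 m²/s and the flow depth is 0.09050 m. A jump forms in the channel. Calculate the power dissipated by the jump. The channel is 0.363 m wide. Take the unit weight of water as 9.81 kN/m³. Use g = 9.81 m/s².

P = 0.1489 kW

V₁ = q/y₁ = 0.2706/0.09050 = 2.990 m/s. Fr₁ = V₁/√(g·y₁) = 2.990/√(9.81×0.09050) = 3.173.
By Bélanger, y₂/y₁ = ½[√(1 + 8Fr₁²) − 1] = ½[√81.562 − 1] = 4.016.
y₂ = 4.016 × 0.09050 = 0.3634 m.
V₂ = q/y₂ = 0.2706/0.3634 = 0.7446 m/s. E₁ = y₁ + V₁²/2g = 0.5462 m; E₂ = y₂ + V₂²/2g = 0.3917 m. ΔE = E₁ − E₂ = 0.1545 m.
Q = q·b = 0.2706 × 0.363 = 0.09823 m³/s. P = γ·Q·ΔE = 9.81 × 0.09823 × 0.1545 = 0.1489 kW.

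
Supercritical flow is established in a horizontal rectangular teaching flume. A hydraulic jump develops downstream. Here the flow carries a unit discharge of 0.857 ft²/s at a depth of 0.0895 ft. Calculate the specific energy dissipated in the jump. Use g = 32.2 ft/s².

V₁ = q/y₁ = 0.857/0.0895 = 9.58 ft/s. Fr₁ = V₁/√(g·y₁) = 9.58/√(32.2×0.0895) = 5.64.
By Bélanger, y₂/y₁ = ½[√(1 + 8Fr₁²) − 1] = ½[√255.5 − 1] = 7.49.
y₂ = 7.49 × 0.0895 = 0.671 ft.
V₂ = q/y₂ = 0.857/0.671 = 1.28 ft/s. E₁ = y₁ + V₁²/2g = 1.51 ft; E₂ = y₂ + V₂²/2g = 0.696 ft. ΔE = E₁ − E₂ = 0.817 ft.

ΔE = 0.817 ft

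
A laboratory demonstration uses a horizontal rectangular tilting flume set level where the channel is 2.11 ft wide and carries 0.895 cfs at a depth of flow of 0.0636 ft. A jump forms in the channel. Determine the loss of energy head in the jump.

ΔE = 0.347 ft

q = Q/b = 0.895/2.11 = 0.424 ft²/s; V₁ = q/y₁ = 6.67 ft/s. Fr₁ = V₁/√(g·y₁) = 4.66.
Sequent-depth ratio: y₂/y₁ = ½[√(1 + 8Fr₁²) − 1] = ½[√174.8 − 1] = 6.11.
y₂ = 6.11 × 0.0636 = 0.389 ft.
V₂ = q/y₂ = 0.424/0.389 = 1.09 ft/s. E₁ = y₁ + V₁²/2g = 0.754 ft; E₂ = y₂ + V₂²/2g = 0.407 ft. ΔE = E₁ − E₂ = 0.347 ft.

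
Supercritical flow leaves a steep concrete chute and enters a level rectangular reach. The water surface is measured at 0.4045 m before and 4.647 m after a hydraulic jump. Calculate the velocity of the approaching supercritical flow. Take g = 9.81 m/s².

V₁ = 16.87 m/s

For a rectangular channel the momentum equation gives q² = ½·g·y₁·y₂·(y₁ + y₂) = ½×9.81×0.4045×4.647×5.051 = 46.57.
q = √46.57 = 6.825 m²/s.
V₁ = q/y₁ = 6.825/0.4045 = 16.87 m/s.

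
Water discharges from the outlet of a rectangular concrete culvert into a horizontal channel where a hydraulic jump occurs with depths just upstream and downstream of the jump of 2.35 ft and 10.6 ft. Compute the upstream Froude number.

For a rectangular channel the momentum equation gives q² = ½·g·y₁·y₂·(y₁ + y₂) = ½×32.2×2.35×10.6×12.9 = 5194.
q = √5194 = 72.1 ft²/s.
V₁ = q/y₁ = 30.7 ft/s; Fr₁ = V₁/√(g·y₁) = 3.53.

Fr₁ = 3.53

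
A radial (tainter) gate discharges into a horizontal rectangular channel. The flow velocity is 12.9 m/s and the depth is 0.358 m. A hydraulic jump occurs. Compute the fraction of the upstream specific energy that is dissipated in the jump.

ΔE/E₁ = 0.614 (61.4%)

Fr₁ = V₁/√(g·y₁) = 12.9/√(9.81×0.358) = 6.88.
By Bélanger, y₂/y₁ = ½[√(1 + 8Fr₁²) − 1] = ½[√380.1 − 1] = 9.25.
y₂ = 9.25 × 0.358 = 3.31 m.
E₁ = y₁ + V₁²/2g = 8.84 m. ΔE = (y₂ − y₁)³/(4y₁y₂) = 5.43 m. ΔE/E₁ = 5.43/8.84 = 0.614.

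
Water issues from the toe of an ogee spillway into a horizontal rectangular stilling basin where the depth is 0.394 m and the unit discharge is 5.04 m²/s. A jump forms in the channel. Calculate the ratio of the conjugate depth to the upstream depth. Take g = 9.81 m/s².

y₂/y₁ = 8.72

V₁ = q/y₁ = 5.04/0.394 = 12.8 m/s. Fr₁ = V₁/√(g·y₁) = 12.8/√(9.81×0.394) = 6.51.
Bélanger equation: y₂/y₁ = ½[√(1 + 8Fr₁²) − 1] = ½[√339.7 − 1] = 8.72.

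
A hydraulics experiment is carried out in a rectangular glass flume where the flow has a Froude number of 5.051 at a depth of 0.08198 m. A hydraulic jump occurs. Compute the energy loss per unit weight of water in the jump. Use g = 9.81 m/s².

Fr₁ = 5.051 (given).
Bélanger equation: y₂/y₁ = ½[√(1 + 8Fr₁²) − 1] = ½[√205.10 − 1] = 6.661.
y₂ = 6.661 × 0.08198 = 0.5460 m.
Head loss: ΔE = (y₂ − y₁)³/(4y₁y₂) = (0.5460 − 0.08198)³/(4×0.08198×0.5460) = 0.09994/0.1791 = 0.5581 m.

ΔE = 0.5581 m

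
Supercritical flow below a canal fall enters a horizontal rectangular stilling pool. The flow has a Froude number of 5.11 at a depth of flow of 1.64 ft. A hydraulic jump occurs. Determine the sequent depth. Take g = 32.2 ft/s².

y₂ = 11.1 ft

Fr₁ = 5.11 (given).
From the momentum equation for a rectangular channel, y₂/y₁ = ½[√(1 + 8Fr₁²) − 1] = ½[√209.9 − 1] = 6.74.
y₂ = 6.74 × 1.64 = 11.1 ft.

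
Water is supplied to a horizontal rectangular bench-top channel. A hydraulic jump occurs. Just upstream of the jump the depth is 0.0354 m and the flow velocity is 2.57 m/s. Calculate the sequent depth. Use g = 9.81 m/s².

y₂ = 0.201 m

Fr₁ = V₁/√(g·y₁) = 2.57/√(9.81×0.0354) = 4.36.
Sequent-depth ratio: y₂/y₁ = ½[√(1 + 8Fr₁²) − 1] = ½[√153.2 − 1] = 5.69.
y₂ = 5.69 × 0.0354 = 0.201 m.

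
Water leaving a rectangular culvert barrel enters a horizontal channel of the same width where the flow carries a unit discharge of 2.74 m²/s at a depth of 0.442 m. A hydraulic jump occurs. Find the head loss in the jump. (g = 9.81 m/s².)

ΔE = 0.608 m

V₁ = q/y₁ = 2.74/0.442 = 6.20 m/s. Fr₁ = V₁/√(g·y₁) = 6.20/√(9.81×0.442) = 2.98.
Sequent-depth ratio: y₂/y₁ = ½[√(1 + 8Fr₁²) − 1] = ½[√71.90 − 1] = 3.74.
y₂ = 3.74 × 0.442 = 1.65 m.
Head loss: ΔE = (y₂ − y₁)³/(4y₁y₂) = (1.65 − 0.442)³/(4×0.442×1.65) = 1.78/2.92 = 0.608 m.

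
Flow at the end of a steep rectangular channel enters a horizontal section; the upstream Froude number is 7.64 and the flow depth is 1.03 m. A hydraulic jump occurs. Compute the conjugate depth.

y₂ = 10.6 m

Fr₁ = 7.64 (given).
Conjugate-depth relation: y₂/y₁ = ½[√(1 + 8Fr₁²) − 1] = ½[√468.0 − 1] = 10.3.
y₂ = 10.3 × 1.03 = 10.6 m.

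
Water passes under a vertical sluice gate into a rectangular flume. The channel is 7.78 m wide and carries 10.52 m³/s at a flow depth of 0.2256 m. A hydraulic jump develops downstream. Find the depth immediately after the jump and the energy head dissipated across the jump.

q = Q/b = 10.52/7.78 = 1.352 m²/s; V₁ = q/y₁ = 5.994 m/s. Fr₁ = V₁/√(g·y₁) = 4.029.
Bélanger equation: y₂/y₁ = ½[√(1 + 8Fr₁²) − 1] = ½[√130.86 − 1] = 5.220.
y₂ = 5.220 × 0.2256 = 1.178 m.
V₂ = q/y₂ = 1.352/1.178 = 1.148 m/s. E₁ = y₁ + V₁²/2g = 2.057 m; E₂ = y₂ + V₂²/2g = 1.245 m. ΔE = E₁ − E₂ = 0.8119 m.

y₂ = 1.178 m; ΔE = 0.8119 m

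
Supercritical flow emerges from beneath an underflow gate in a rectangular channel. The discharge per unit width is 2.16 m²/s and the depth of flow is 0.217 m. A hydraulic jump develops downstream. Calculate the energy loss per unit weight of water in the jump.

V₁ = q/y₁ = 2.16/0.217 = 9.95 m/s. Fr₁ = V₁/√(g·y₁) = 9.95/√(9.81×0.217) = 6.82.
Bélanger equation: y₂/y₁ = ½[√(1 + 8Fr₁²) − 1] = ½[√373.3 − 1] = 9.16.
y₂ = 9.16 × 0.217 = 1.99 m.
V₂ = q/y₂ = 2.16/1.99 = 1.09 m/s. E₁ = y₁ + V₁²/2g = 5.27 m; E₂ = y₂ + V₂²/2g = 2.05 m. ΔE = E₁ − E₂ = 3.22 m.

ΔE = 3.22 m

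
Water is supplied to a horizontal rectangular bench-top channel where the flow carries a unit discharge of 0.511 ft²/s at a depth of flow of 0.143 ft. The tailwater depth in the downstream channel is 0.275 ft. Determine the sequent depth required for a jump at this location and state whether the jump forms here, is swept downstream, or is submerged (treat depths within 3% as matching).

y₂ = 0.273 ft; the jump forms here

V₁ = q/y₁ = 0.511/0.143 = 3.57 ft/s. Fr₁ = V₁/√(g·y₁) = 3.57/√(32.2×0.143) = 1.67.
By Bélanger, y₂/y₁ = ½[√(1 + 8Fr₁²) − 1] = ½[√23.19 − 1] = 1.91.
y₂ = 1.91 × 0.143 = 0.273 ft.
Tailwater y_tw = 0.275 ft: y_tw ≈ y₂, so the jump forms here.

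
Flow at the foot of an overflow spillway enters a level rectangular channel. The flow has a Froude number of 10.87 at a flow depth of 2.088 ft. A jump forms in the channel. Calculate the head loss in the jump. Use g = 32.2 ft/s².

ΔE = 93.82 ft

Fr₁ = 10.87 (given).
Bélanger equation: y₂/y₁ = ½[√(1 + 8Fr₁²) − 1] = ½[√946.26 − 1] = 14.88.
y₂ = 14.88 × 2.088 = 31.07 ft.
Head loss: ΔE = (y₂ − y₁)³/(4y₁y₂) = (31.07 − 2.088)³/(4×2.088×31.07) = 24346/259.5 = 93.82 ft.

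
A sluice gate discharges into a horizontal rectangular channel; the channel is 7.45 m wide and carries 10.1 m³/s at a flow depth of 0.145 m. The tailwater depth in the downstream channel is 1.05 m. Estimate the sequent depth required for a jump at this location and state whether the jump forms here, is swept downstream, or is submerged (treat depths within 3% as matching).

q = Q/b = 10.1/7.45 = 1.36 m²/s; V₁ = q/y₁ = 9.35 m/s. Fr₁ = V₁/√(g·y₁) = 7.84.
By Bélanger, y₂/y₁ = ½[√(1 + 8Fr₁²) − 1] = ½[√492.6 − 1] = 10.6.
y₂ = 10.6 × 0.145 = 1.54 m.
Tailwater y_tw = 1.05 m: y_tw < y₂, so the jump is swept downstream.

y₂ = 1.54 m; the jump is swept downstream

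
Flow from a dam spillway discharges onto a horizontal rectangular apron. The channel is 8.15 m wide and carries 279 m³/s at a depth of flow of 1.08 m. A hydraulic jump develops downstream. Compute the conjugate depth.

q = Q/b = 279/8.15 = 34.2 m²/s; V₁ = q/y₁ = 31.7 m/s. Fr₁ = V₁/√(g·y₁) = 9.74.
By Bélanger, y₂/y₁ = ½[√(1 + 8Fr₁²) − 1] = ½[√759.7 − 1] = 13.3.
y₂ = 13.3 × 1.08 = 14.3 m.

y₂ = 14.3 m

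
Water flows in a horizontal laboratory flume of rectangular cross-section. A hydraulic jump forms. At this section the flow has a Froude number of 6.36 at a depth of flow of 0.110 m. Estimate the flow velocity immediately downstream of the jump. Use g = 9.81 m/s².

V₂ = 0.777 m/s

Fr₁ = 6.36 (given).
Conjugate-depth relation: y₂/y₁ = ½[√(1 + 8Fr₁²) − 1] = ½[√324.6 − 1] = 8.51.
y₂ = 8.51 × 0.110 = 0.936 m.
V₁ = Fr₁·√(g·y₁) = 6.36×√(9.81×0.110) = 6.61 m/s; q = V₁·y₁ = 0.727 m²/s.
V₂ = q/y₂ = 0.727/0.936 = 0.777 m/s.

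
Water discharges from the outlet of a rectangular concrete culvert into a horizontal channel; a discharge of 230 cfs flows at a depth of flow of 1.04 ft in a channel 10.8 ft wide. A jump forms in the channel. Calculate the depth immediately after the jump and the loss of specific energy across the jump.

q = Q/b = 230/10.8 = 21.3 ft²/s; V₁ = q/y₁ = 20.5 ft/s. Fr₁ = V₁/√(g·y₁) = 3.54.
By Bélanger, y₂/y₁ = ½[√(1 + 8Fr₁²) − 1] = ½[√101.2 − 1] = 4.53.
y₂ = 4.53 × 1.04 = 4.71 ft.
Head loss: ΔE = (y₂ − y₁)³/(4y₁y₂) = (4.71 − 1.04)³/(4×1.04×4.71) = 49.4/19.6 = 2.52 ft.

y₂ = 4.71 ft; ΔE = 2.52 ft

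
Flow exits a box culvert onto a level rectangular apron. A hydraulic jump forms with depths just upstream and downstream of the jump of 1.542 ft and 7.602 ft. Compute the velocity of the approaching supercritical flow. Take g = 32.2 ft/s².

V₁ = 26.94 ft/s

For a rectangular channel the momentum equation gives q² = ½·g·y₁·y₂·(y₁ + y₂) = ½×32.2×1.542×7.602×9.144 = 1726.
q = √1726 = 41.54 ft²/s.
V₁ = q/y₁ = 41.54/1.542 = 26.94 ft/s.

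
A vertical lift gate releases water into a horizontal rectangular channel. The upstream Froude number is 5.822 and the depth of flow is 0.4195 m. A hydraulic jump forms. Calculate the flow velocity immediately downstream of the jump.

V₂ = 1.524 m/s

Fr₁ = 5.822 (given).
Bélanger equation: y₂/y₁ = ½[√(1 + 8Fr₁²) − 1] = ½[√272.17 − 1] = 7.749.
y₂ = 7.749 × 0.4195 = 3.251 m.
V₁ = Fr₁·√(g·y₁) = 5.822×√(9.81×0.4195) = 11.81 m/s; q = V₁·y₁ = 4.955 m²/s.
V₂ = q/y₂ = 4.955/3.251 = 1.524 m/s.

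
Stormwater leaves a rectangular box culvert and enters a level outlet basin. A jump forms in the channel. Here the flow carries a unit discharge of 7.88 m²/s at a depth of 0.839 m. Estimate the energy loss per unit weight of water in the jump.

ΔE = 1.59 m

V₁ = q/y₁ = 7.88/0.839 = 9.39 m/s. Fr₁ = V₁/√(g·y₁) = 9.39/√(9.81×0.839) = 3.27.
Bélanger equation: y₂/y₁ = ½[√(1 + 8Fr₁²) − 1] = ½[√86.74 − 1] = 4.16.
y₂ = 4.16 × 0.839 = 3.49 m.
Head loss: ΔE = (y₂ − y₁)³/(4y₁y₂) = (3.49 − 0.839)³/(4×0.839×3.49) = 18.6/11.7 = 1.59 m.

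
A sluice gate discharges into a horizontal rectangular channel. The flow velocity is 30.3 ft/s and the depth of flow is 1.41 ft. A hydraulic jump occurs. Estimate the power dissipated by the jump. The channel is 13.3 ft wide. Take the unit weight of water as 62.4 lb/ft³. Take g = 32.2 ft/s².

P = 449 hp

Fr₁ = V₁/√(g·y₁) = 30.3/√(32.2×1.41) = 4.50.
Bélanger equation: y₂/y₁ = ½[√(1 + 8Fr₁²) − 1] = ½[√162.8 − 1] = 5.88.
y₂ = 5.88 × 1.41 = 8.29 ft.
Head loss: ΔE = (y₂ − y₁)³/(4y₁y₂) = (8.29 − 1.41)³/(4×1.41×8.29) = 326/46.8 = 6.96 ft.
q = V₁·y₁ = 30.3 × 1.41 = 42.7 ft²/s. Q = q·b = 42.7 × 13.3 = 568 cfs. P = γ·Q·ΔE/550 = 62.4 × 568 × 6.96 / 550 = 449 hp.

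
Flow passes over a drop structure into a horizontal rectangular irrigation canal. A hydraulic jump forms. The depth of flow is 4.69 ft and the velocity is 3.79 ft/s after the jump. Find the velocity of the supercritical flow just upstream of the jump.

Fr₂ = V₂/√(g·y₂) = 3.79/√(32.2×4.69) = 0.308.
From the momentum equation (using Fr₂), y₁/y₂ = ½[√(1 + 8Fr₂²) − 1] = ½[√1.761 − 1] = 0.163.
y₁ = 0.163 × 4.69 = 0.767 ft.
V₁ = q/y₁ = 17.8/0.767 = 23.2 ft/s.

V₁ = 23.2 ft/s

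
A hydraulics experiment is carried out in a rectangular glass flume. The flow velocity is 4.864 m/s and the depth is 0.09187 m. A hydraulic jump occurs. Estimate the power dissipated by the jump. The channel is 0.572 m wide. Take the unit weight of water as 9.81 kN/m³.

Fr₁ = V₁/√(g·y₁) = 4.864/√(9.81×0.09187) = 5.124.
Bélanger equation: y₂/y₁ = ½[√(1 + 8Fr₁²) − 1] = ½[√211.01 − 1] = 6.763.
y₂ = 6.763 × 0.09187 = 0.6213 m.
Head loss: ΔE = (y₂ − y₁)³/(4y₁y₂) = (0.6213 − 0.09187)³/(4×0.09187×0.6213) = 0.1484/0.2283 = 0.6500 m.
q = V₁·y₁ = 4.864 × 0.09187 = 0.4469 m²/s. Q = q·b = 0.4469 × 0.572 = 0.2556 m³/s. P = γ·Q·ΔE = 9.81 × 0.2556 × 0.6500 = 1.630 kW.

P = 1.630 kW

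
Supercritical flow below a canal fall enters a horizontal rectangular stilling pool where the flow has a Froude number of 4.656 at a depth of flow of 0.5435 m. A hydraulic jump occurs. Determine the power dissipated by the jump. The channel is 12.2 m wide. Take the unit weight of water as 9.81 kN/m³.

Fr₁ = 4.656 (given).
Bélanger equation: y₂/y₁ = ½[√(1 + 8Fr₁²) − 1] = ½[√174.43 − 1] = 6.104.
y₂ = 6.104 × 0.5435 = 3.317 m.
Head loss: ΔE = (y₂ − y₁)³/(4y₁y₂) = (3.317 − 0.5435)³/(4×0.5435×3.317) = 21.34/7.212 = 2.959 m.
V₁ = Fr₁·√(g·y₁) = 4.656×√(9.81×0.5435) = 10.75 m/s; q = V₁·y₁ = 5.843 m²/s. Q = q·b = 5.843 × 12.2 = 71.29 m³/s. P = γ·Q·ΔE = 9.81 × 71.29 × 2.959 = 2069 kW.

P = 2069 kW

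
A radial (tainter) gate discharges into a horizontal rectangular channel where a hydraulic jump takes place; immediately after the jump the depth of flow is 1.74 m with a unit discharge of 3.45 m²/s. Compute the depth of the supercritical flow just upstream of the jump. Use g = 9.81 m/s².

y₁ = 0.597 m

V₂ = q/y₂ = 3.45/1.74 = 1.98 m/s; Fr₂ = V₂/√(g·y₂) = 0.480.
The Bélanger relation is symmetric: y₁/y₂ = ½[√(1 + 8Fr₂²) − 1] = ½[√2.843 − 1] = 0.343.
y₁ = 0.343 × 1.74 = 0.597 m.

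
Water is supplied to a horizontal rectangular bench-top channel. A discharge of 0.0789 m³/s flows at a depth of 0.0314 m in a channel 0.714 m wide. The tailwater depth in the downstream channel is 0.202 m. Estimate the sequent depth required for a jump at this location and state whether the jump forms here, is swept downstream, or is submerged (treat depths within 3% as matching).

y₂ = 0.266 m; the jump is swept downstream

q = Q/b = 0.0789/0.714 = 0.111 m²/s; V₁ = q/y₁ = 3.52 m/s. Fr₁ = V₁/√(g·y₁) = 6.34.
By Bélanger, y₂/y₁ = ½[√(1 + 8Fr₁²) − 1] = ½[√322.7 − 1] = 8.48.
y₂ = 8.48 × 0.0314 = 0.266 m.
Tailwater y_tw = 0.202 m: y_tw < y₂, so the jump is swept downstream.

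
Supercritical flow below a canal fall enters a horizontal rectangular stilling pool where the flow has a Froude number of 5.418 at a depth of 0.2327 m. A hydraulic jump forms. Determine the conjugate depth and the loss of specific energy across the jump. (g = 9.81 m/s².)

y₂ = 1.670 m; ΔE = 1.911 m

Fr₁ = 5.418 (given).
By Bélanger, y₂/y₁ = ½[√(1 + 8Fr₁²) − 1] = ½[√235.84 − 1] = 7.179.
y₂ = 7.179 × 0.2327 = 1.670 m.
Head loss: ΔE = (y₂ − y₁)³/(4y₁y₂) = (1.670 − 0.2327)³/(4×0.2327×1.670) = 2.972/1.555 = 1.911 m.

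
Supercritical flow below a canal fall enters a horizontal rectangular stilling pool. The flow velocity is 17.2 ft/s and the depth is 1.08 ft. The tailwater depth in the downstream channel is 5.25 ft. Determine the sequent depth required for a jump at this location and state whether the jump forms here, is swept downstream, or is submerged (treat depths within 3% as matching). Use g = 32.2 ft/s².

Fr₁ = V₁/√(g·y₁) = 17.2/√(32.2×1.08) = 2.92.
Conjugate-depth relation: y₂/y₁ = ½[√(1 + 8Fr₁²) − 1] = ½[√69.06 − 1] = 3.66.
y₂ = 3.66 × 1.08 = 3.95 ft.
Tailwater y_tw = 5.25 ft: y_tw > y₂, so the jump is submerged.

y₂ = 3.95 ft; the jump is submerged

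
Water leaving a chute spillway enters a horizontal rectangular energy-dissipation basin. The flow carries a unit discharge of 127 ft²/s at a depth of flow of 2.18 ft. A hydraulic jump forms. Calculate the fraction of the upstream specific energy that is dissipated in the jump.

V₁ = q/y₁ = 127/2.18 = 58.3 ft/s. Fr₁ = V₁/√(g·y₁) = 58.3/√(32.2×2.18) = 6.95.
Sequent-depth ratio: y₂/y₁ = ½[√(1 + 8Fr₁²) − 1] = ½[√387.8 − 1] = 9.35.
y₂ = 9.35 × 2.18 = 20.4 ft.
E₁ = y₁ + V₁²/2g = 54.9 ft. ΔE = (y₂ − y₁)³/(4y₁y₂) = 33.9 ft. ΔE/E₁ = 33.9/54.9 = 0.618.

ΔE/E₁ = 0.618 (61.8%)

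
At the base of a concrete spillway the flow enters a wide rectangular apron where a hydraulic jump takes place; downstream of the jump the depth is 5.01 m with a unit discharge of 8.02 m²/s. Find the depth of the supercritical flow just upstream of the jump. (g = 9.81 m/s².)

y₁ = 0.477 m

V₂ = q/y₂ = 8.02/5.01 = 1.60 m/s; Fr₂ = V₂/√(g·y₂) = 0.228.
Since the conjugate-depth ratio holds either way, y₁/y₂ = ½[√(1 + 8Fr₂²) − 1] = ½[√1.417 − 1] = 0.0952.
y₁ = 0.0952 × 5.01 = 0.477 m.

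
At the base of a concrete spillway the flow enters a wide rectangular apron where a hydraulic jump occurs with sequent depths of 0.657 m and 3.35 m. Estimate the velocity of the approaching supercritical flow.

For a rectangular channel the momentum equation gives q² = ½·g·y₁·y₂·(y₁ + y₂) = ½×9.81×0.657×3.35×4.01 = 43.3.
q = √43.3 = 6.58 m²/s.
V₁ = q/y₁ = 6.58/0.657 = 10.0 m/s.

V₁ = 10.0 m/s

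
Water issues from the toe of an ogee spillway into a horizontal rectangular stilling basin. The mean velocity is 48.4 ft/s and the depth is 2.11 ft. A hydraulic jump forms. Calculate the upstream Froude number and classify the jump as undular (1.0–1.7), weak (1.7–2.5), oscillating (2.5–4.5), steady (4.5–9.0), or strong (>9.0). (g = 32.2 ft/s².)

Fr₁ = V₁/√(g·y₁) = 48.4/√(32.2×2.11) = 5.87.
Fr₁ = 5.87 lies in the steady range.

Fr₁ = 5.87; steady jump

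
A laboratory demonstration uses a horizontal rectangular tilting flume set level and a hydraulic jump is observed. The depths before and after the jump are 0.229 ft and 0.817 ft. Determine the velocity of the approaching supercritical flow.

V₁ = 7.75 ft/s

For a rectangular channel the momentum equation gives q² = ½·g·y₁·y₂·(y₁ + y₂) = ½×32.2×0.229×0.817×1.05 = 3.15.
q = √3.15 = 1.78 ft²/s.
V₁ = q/y₁ = 1.78/0.229 = 7.75 ft/s.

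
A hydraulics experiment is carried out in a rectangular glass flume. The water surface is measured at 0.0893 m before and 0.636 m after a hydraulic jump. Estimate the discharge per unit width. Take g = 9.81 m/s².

For a rectangular channel the momentum equation gives q² = ½·g·y₁·y₂·(y₁ + y₂) = ½×9.81×0.0893×0.636×0.725 = 0.202.
q = √0.202 = 0.450 m²/s.

q = 0.450 m²/s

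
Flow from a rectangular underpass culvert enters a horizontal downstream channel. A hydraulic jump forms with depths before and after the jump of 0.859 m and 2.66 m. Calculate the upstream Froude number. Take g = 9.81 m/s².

Fr₁ = 2.52

For a rectangular channel the momentum equation gives q² = ½·g·y₁·y₂·(y₁ + y₂) = ½×9.81×0.859×2.66×3.52 = 39.4.
q = √39.4 = 6.28 m²/s.
V₁ = q/y₁ = 7.31 m/s; Fr₁ = V₁/√(g·y₁) = 2.52.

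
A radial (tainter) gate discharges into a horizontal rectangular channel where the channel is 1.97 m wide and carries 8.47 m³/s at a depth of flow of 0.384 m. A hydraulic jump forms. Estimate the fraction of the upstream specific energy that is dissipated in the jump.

q = Q/b = 8.47/1.97 = 4.30 m²/s; V₁ = q/y₁ = 11.2 m/s. Fr₁ = V₁/√(g·y₁) = 5.77.
From the momentum equation for a rectangular channel, y₂/y₁ = ½[√(1 + 8Fr₁²) − 1] = ½[√267.2 − 1] = 7.67.
y₂ = 7.67 × 0.384 = 2.95 m.
E₁ = y₁ + V₁²/2g = 6.77 m. ΔE = (y₂ − y₁)³/(4y₁y₂) = 3.72 m. ΔE/E₁ = 3.72/6.77 = 0.549.

ΔE/E₁ = 0.549 (54.9%)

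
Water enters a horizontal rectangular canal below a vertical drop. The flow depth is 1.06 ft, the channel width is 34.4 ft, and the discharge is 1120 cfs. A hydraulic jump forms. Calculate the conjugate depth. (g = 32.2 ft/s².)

y₂ = 7.37 ft

q = Q/b = 1120/34.4 = 32.6 ft²/s; V₁ = q/y₁ = 30.7 ft/s. Fr₁ = V₁/√(g·y₁) = 5.26.
Bélanger equation: y₂/y₁ = ½[√(1 + 8Fr₁²) − 1] = ½[√222.1 − 1] = 6.95.
y₂ = 6.95 × 1.06 = 7.37 ft.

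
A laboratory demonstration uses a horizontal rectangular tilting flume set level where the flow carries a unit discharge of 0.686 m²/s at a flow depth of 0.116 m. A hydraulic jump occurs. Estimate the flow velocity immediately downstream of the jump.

V₁ = q/y₁ = 0.686/0.116 = 5.91 m/s. Fr₁ = V₁/√(g·y₁) = 5.91/√(9.81×0.116) = 5.54.
By Bélanger, y₂/y₁ = ½[√(1 + 8Fr₁²) − 1] = ½[√246.9 − 1] = 7.36.
y₂ = 7.36 × 0.116 = 0.853 m.
V₂ = q/y₂ = 0.686/0.853 = 0.804 m/s.

V₂ = 0.804 m/s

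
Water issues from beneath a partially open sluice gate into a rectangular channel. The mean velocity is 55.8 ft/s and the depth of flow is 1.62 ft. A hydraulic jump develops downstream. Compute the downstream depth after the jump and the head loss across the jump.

y₂ = 16.9 ft; ΔE = 32.6 ft

Fr₁ = V₁/√(g·y₁) = 55.8/√(32.2×1.62) = 7.73.
Sequent-depth ratio: y₂/y₁ = ½[√(1 + 8Fr₁²) − 1] = ½[√478.5 − 1] = 10.4.
y₂ = 10.4 × 1.62 = 16.9 ft.
Head loss: ΔE = (y₂ − y₁)³/(4y₁y₂) = (16.9 − 1.62)³/(4×1.62×16.9) = 3574/110 = 32.6 ft.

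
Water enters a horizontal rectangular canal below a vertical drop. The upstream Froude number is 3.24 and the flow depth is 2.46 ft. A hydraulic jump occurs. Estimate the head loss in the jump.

ΔE = 4.50 ft

Fr₁ = 3.24 (given).
Bélanger equation: y₂/y₁ = ½[√(1 + 8Fr₁²) − 1] = ½[√84.98 − 1] = 4.11.
y₂ = 4.11 × 2.46 = 10.1 ft.
V₁ = Fr₁·√(g·y₁) = 3.24×√(32.2×2.46) = 28.8 ft/s; q = V₁·y₁ = 70.9 ft²/s. V₂ = q/y₂ = 70.9/10.1 = 7.02 ft/s. E₁ = y₁ + V₁²/2g = 15.4 ft; E₂ = y₂ + V₂²/2g = 10.9 ft. ΔE = E₁ − E₂ = 4.50 ft.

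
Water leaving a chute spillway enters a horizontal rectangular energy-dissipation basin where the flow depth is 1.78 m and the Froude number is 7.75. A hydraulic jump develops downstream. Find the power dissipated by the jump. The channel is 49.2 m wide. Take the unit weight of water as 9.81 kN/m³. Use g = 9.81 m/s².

P = 1004646 kW

Fr₁ = 7.75 (given).
From the momentum equation for a rectangular channel, y₂/y₁ = ½[√(1 + 8Fr₁²) − 1] = ½[√481.5 − 1] = 10.5.
y₂ = 10.5 × 1.78 = 18.6 m.
V₁ = Fr₁·√(g·y₁) = 7.75×√(9.81×1.78) = 32.4 m/s; q = V₁·y₁ = 57.6 m²/s. V₂ = q/y₂ = 57.6/18.6 = 3.09 m/s. E₁ = y₁ + V₁²/2g = 55.2 m; E₂ = y₂ + V₂²/2g = 19.1 m. ΔE = E₁ − E₂ = 36.1 m.
Q = q·b = 57.6 × 49.2 = 2836 m³/s. P = γ·Q·ΔE = 9.81 × 2836 × 36.1 = 1004646 kW.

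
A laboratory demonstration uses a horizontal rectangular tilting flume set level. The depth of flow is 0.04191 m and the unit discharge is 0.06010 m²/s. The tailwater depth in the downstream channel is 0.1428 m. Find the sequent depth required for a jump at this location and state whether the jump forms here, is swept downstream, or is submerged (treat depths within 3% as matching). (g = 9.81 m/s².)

V₁ = q/y₁ = 0.06010/0.04191 = 1.434 m/s. Fr₁ = V₁/√(g·y₁) = 1.434/√(9.81×0.04191) = 2.236.
From the momentum equation for a rectangular channel, y₂/y₁ = ½[√(1 + 8Fr₁²) − 1] = ½[√41.014 − 1] = 2.702.
y₂ = 2.702 × 0.04191 = 0.1132 m.
Tailwater y_tw = 0.1428 m: y_tw > y₂, so the jump is submerged.

y₂ = 0.1132 m; the jump is submerged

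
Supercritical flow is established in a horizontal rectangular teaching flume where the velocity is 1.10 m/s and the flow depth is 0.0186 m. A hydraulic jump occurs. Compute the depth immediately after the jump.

Fr₁ = V₁/√(g·y₁) = 1.10/√(9.81×0.0186) = 2.58.
Conjugate-depth relation: y₂/y₁ = ½[√(1 + 8Fr₁²) − 1] = ½[√54.05 − 1] = 3.18.
y₂ = 3.18 × 0.0186 = 0.0591 m.

y₂ = 0.0591 m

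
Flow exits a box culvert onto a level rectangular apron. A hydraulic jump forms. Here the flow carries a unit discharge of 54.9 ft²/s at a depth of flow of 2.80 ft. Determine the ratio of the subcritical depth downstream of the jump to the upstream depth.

y₂/y₁ = 2.46

V₁ = q/y₁ = 54.9/2.80 = 19.6 ft/s. Fr₁ = V₁/√(g·y₁) = 19.6/√(32.2×2.80) = 2.06.
Bélanger equation: y₂/y₁ = ½[√(1 + 8Fr₁²) − 1] = ½[√35.11 − 1] = 2.46.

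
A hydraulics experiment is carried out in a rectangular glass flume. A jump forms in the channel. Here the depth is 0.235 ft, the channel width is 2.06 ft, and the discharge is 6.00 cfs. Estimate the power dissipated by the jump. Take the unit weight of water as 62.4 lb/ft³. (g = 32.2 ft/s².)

q = Q/b = 6.00/2.06 = 2.91 ft²/s; V₁ = q/y₁ = 12.4 ft/s. Fr₁ = V₁/√(g·y₁) = 4.51.
By Bélanger, y₂/y₁ = ½[√(1 + 8Fr₁²) − 1] = ½[√163.4 − 1] = 5.89.
y₂ = 5.89 × 0.235 = 1.38 ft.
Head loss: ΔE = (y₂ − y₁)³/(4y₁y₂) = (1.38 − 0.235)³/(4×0.235×1.38) = 1.52/1.30 = 1.17 ft.
P = γ·Q·ΔE/550 = 62.4 × 6.00 × 1.17 / 550 = 0.794 hp.

P = 0.794 hp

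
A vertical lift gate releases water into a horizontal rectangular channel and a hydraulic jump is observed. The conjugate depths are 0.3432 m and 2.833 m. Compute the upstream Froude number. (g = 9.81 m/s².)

Fr₁ = 6.180

For a rectangular channel the momentum equation gives q² = ½·g·y₁·y₂·(y₁ + y₂) = ½×9.81×0.3432×2.833×3.176 = 15.15.
q = √15.15 = 3.892 m²/s.
V₁ = q/y₁ = 11.34 m/s; Fr₁ = V₁/√(g·y₁) = 6.180.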